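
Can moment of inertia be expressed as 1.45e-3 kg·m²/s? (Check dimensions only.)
No

moment of inertia has SI base units: kg * m^2
kg·m²/s does NOT reduce to kg * m^2; a valid unit for moment of inertia would be e.g. kg·m².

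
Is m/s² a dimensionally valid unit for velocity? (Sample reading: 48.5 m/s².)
No

velocity has SI base units: m / s
m/s² does NOT reduce to m / s; a valid unit for velocity would be e.g. m/s.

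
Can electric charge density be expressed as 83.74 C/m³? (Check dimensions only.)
Yes

electric charge density has SI base units: A * s / m^3
C/m³ reduces to the same SI base units, so it is a valid unit for electric charge density.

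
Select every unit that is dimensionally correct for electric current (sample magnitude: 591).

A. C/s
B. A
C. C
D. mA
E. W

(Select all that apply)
A, B, D

electric current has SI base units: A

Checking each option against A:
  A. C/s: ✓ matches
  B. A: ✓ matches
  C. C: ✗ does not match
  D. mA: ✓ matches
  E. W: ✗ does not match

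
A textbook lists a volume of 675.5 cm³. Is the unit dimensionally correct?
Yes

volume has SI base units: m^3
cm³ reduces to the same SI base units, so it is a valid unit for volume.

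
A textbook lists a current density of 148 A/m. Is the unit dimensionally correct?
No

current density has SI base units: A / m^2
A/m does NOT reduce to A / m^2; a valid unit for current density would be e.g. A/m².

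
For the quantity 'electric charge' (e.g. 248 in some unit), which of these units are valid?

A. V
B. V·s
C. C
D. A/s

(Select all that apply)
C

electric charge has SI base units: A * s

Checking each option against A * s:
  A. V: ✗ does not match
  B. V·s: ✗ does not match
  C. C: ✓ matches
  D. A/s: ✗ does not match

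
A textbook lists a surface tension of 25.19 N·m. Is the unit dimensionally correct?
No

surface tension has SI base units: kg / s^2
N·m does NOT reduce to kg / s^2; a valid unit for surface tension would be e.g. N/m.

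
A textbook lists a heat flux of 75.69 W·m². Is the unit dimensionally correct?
No

heat flux has SI base units: kg / s^3
W·m² does NOT reduce to kg / s^3; a valid unit for heat flux would be e.g. W/m².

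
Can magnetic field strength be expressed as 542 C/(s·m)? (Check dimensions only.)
Yes

magnetic field strength has SI base units: A / m
C/(s·m) reduces to the same SI base units, so it is a valid unit for magnetic field strength.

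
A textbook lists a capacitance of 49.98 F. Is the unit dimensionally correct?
Yes

capacitance has SI base units: A^2 * s^4 / (kg * m^2)
F reduces to the same SI base units, so it is a valid unit for capacitance.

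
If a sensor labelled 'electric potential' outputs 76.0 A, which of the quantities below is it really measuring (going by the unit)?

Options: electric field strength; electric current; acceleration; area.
electric current

electric potential should have units dimensionally equivalent to kg * m^2 / (A * s^3) (e.g. V).
The given unit 'A' reduces to A. Of the listed options, that is the dimensionality of electric current.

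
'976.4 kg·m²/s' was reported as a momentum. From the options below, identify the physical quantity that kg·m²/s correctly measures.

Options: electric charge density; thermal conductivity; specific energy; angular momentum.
angular momentum

momentum should have units dimensionally equivalent to kg * m / s (e.g. kg·m/s).
The given unit 'kg·m²/s' reduces to kg * m^2 / s. Of the listed options, that is the dimensionality of angular momentum.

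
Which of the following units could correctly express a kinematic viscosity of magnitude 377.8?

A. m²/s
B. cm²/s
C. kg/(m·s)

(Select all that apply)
A, B

kinematic viscosity has SI base units: m^2 / s

Checking each option against m^2 / s:
  A. m²/s: ✓ matches
  B. cm²/s: ✓ matches
  C. kg/(m·s): ✗ does not match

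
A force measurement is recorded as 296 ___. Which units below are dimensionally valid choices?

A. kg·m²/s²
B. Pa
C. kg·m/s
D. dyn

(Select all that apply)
D

force has SI base units: kg * m / s^2

Checking each option against kg * m / s^2:
  A. kg·m²/s²: ✗ does not match
  B. Pa: ✗ does not match
  C. kg·m/s: ✗ does not match
  D. dyn: ✓ matches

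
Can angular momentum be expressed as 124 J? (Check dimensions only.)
No

angular momentum has SI base units: kg * m^2 / s
J does NOT reduce to kg * m^2 / s; a valid unit for angular momentum would be e.g. kg·m²/s.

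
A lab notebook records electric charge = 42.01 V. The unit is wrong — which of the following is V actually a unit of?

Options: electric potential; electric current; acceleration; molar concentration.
electric potential

electric charge should have units dimensionally equivalent to A * s (e.g. C).
The given unit 'V' reduces to kg * m^2 / (A * s^3). Of the listed options, that is the dimensionality of electric potential.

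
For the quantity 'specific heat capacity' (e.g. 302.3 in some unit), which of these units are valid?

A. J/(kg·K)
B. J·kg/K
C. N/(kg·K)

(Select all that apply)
A

specific heat capacity has SI base units: m^2 / (s^2 * K)

Checking each option against m^2 / (s^2 * K):
  A. J/(kg·K): ✓ matches
  B. J·kg/K: ✗ does not match
  C. N/(kg·K): ✗ does not match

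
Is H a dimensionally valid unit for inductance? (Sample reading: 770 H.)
Yes

inductance has SI base units: kg * m^2 / (A^2 * s^2)
H reduces to the same SI base units, so it is a valid unit for inductance.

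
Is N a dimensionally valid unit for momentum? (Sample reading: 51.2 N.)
No

momentum has SI base units: kg * m / s
N does NOT reduce to kg * m / s; a valid unit for momentum would be e.g. kg·m/s.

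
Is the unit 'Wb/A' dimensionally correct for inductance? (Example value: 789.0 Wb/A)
Yes

inductance has SI base units: kg * m^2 / (A^2 * s^2)
Wb/A reduces to the same SI base units, so it is a valid unit for inductance.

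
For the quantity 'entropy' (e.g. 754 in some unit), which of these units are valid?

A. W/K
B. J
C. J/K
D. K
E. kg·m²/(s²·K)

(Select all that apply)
C, E

entropy has SI base units: kg * m^2 / (s^2 * K)

Checking each option against kg * m^2 / (s^2 * K):
  A. W/K: ✗ does not match
  B. J: ✗ does not match
  C. J/K: ✓ matches
  D. K: ✗ does not match
  E. kg·m²/(s²·K): ✓ matches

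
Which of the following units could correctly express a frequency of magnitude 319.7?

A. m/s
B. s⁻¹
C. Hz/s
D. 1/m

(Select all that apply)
B

frequency has SI base units: 1 / s

Checking each option against 1 / s:
  A. m/s: ✗ does not match
  B. s⁻¹: ✓ matches
  C. Hz/s: ✗ does not match
  D. 1/m: ✗ does not match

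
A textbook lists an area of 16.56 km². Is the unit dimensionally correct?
Yes

area has SI base units: m^2
km² reduces to the same SI base units, so it is a valid unit for area.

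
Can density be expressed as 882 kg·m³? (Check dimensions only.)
No

density has SI base units: kg / m^3
kg·m³ does NOT reduce to kg / m^3; a valid unit for density would be e.g. kg/m³.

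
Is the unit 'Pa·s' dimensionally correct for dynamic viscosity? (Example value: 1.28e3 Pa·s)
Yes

dynamic viscosity has SI base units: kg / (m * s)
Pa·s reduces to the same SI base units, so it is a valid unit for dynamic viscosity.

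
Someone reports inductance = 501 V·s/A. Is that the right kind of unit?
Yes

inductance has SI base units: kg * m^2 / (A^2 * s^2)
V·s/A reduces to the same SI base units, so it is a valid unit for inductance.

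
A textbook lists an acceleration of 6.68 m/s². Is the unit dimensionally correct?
Yes

acceleration has SI base units: m / s^2
m/s² reduces to the same SI base units, so it is a valid unit for acceleration.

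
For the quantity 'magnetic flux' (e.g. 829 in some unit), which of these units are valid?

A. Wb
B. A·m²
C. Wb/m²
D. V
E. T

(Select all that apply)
A

magnetic flux has SI base units: kg * m^2 / (A * s^2)

Checking each option against kg * m^2 / (A * s^2):
  A. Wb: ✓ matches
  B. A·m²: ✗ does not match
  C. Wb/m²: ✗ does not match
  D. V: ✗ does not match
  E. T: ✗ does not match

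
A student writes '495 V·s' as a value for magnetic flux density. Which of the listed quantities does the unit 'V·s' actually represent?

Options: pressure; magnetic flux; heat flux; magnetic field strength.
magnetic flux

magnetic flux density should have units dimensionally equivalent to kg / (A * s^2) (e.g. T).
The given unit 'V·s' reduces to kg * m^2 / (A * s^2). Of the listed options, that is the dimensionality of magnetic flux.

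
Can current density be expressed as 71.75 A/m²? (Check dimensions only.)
Yes

current density has SI base units: A / m^2
A/m² reduces to the same SI base units, so it is a valid unit for current density.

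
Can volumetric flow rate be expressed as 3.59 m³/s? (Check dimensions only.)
Yes

volumetric flow rate has SI base units: m^3 / s
m³/s reduces to the same SI base units, so it is a valid unit for volumetric flow rate.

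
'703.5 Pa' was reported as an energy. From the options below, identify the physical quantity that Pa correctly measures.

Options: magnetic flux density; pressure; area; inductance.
pressure

energy should have units dimensionally equivalent to kg * m^2 / s^2 (e.g. J).
The given unit 'Pa' reduces to kg / (m * s^2). Of the listed options, that is the dimensionality of pressure.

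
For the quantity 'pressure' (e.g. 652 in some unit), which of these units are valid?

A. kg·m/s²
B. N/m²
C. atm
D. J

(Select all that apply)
B, C

pressure has SI base units: kg / (m * s^2)

Checking each option against kg / (m * s^2):
  A. kg·m/s²: ✗ does not match
  B. N/m²: ✓ matches
  C. atm: ✓ matches
  D. J: ✗ does not match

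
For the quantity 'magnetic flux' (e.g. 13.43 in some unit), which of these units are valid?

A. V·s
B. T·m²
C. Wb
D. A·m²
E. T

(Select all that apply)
A, B, C

magnetic flux has SI base units: kg * m^2 / (A * s^2)

Checking each option against kg * m^2 / (A * s^2):
  A. V·s: ✓ matches
  B. T·m²: ✓ matches
  C. Wb: ✓ matches
  D. A·m²: ✗ does not match
  E. T: ✗ does not match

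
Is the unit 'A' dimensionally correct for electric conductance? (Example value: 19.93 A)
No

electric conductance has SI base units: A^2 * s^3 / (kg * m^2)
A does NOT reduce to A^2 * s^3 / (kg * m^2); a valid unit for electric conductance would be e.g. S.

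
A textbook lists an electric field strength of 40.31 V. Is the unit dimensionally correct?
No

electric field strength has SI base units: kg * m / (A * s^3)
V does NOT reduce to kg * m / (A * s^3); a valid unit for electric field strength would be e.g. V/m.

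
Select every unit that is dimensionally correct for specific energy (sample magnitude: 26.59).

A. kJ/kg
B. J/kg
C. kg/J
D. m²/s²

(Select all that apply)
A, B, D

specific energy has SI base units: m^2 / s^2

Checking each option against m^2 / s^2:
  A. kJ/kg: ✓ matches
  B. J/kg: ✓ matches
  C. kg/J: ✗ does not match
  D. m²/s²: ✓ matches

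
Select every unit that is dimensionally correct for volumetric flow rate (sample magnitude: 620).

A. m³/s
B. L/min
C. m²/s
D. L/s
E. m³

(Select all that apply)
A, B, D

volumetric flow rate has SI base units: m^3 / s

Checking each option against m^3 / s:
  A. m³/s: ✓ matches
  B. L/min: ✓ matches
  C. m²/s: ✗ does not match
  D. L/s: ✓ matches
  E. m³: ✗ does not match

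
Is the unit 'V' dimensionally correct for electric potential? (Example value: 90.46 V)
Yes

electric potential has SI base units: kg * m^2 / (A * s^3)
V reduces to the same SI base units, so it is a valid unit for electric potential.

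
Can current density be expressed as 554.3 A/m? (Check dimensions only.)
No

current density has SI base units: A / m^2
A/m does NOT reduce to A / m^2; a valid unit for current density would be e.g. A/m².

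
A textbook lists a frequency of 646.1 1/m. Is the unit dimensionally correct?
No

frequency has SI base units: 1 / s
1/m does NOT reduce to 1 / s; a valid unit for frequency would be e.g. Hz.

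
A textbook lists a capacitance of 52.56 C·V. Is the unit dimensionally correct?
No

capacitance has SI base units: A^2 * s^4 / (kg * m^2)
C·V does NOT reduce to A^2 * s^4 / (kg * m^2); a valid unit for capacitance would be e.g. F.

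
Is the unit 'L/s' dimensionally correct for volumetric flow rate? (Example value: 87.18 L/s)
Yes

volumetric flow rate has SI base units: m^3 / s
L/s reduces to the same SI base units, so it is a valid unit for volumetric flow rate.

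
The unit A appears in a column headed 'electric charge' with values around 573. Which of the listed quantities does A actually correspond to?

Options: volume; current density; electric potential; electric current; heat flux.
electric current

electric charge should have units dimensionally equivalent to A * s (e.g. C).
The given unit 'A' reduces to A. Of the listed options, that is the dimensionality of electric current.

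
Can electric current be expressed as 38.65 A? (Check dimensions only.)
Yes

electric current has SI base units: A
A reduces to the same SI base units, so it is a valid unit for electric current.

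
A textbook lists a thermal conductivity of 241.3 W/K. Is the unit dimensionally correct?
No

thermal conductivity has SI base units: kg * m / (s^3 * K)
W/K does NOT reduce to kg * m / (s^3 * K); a valid unit for thermal conductivity would be e.g. W/(m·K).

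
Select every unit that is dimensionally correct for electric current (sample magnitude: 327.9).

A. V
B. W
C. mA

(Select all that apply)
C

electric current has SI base units: A

Checking each option against A:
  A. V: ✗ does not match
  B. W: ✗ does not match
  C. mA: ✓ matches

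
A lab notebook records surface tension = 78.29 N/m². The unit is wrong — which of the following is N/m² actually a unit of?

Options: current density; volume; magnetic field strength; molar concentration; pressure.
pressure

surface tension should have units dimensionally equivalent to kg / s^2 (e.g. N/m).
The given unit 'N/m²' reduces to kg / (m * s^2). Of the listed options, that is the dimensionality of pressure.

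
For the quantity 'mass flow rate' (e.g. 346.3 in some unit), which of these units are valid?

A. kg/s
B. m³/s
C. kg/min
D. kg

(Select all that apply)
A, C

mass flow rate has SI base units: kg / s

Checking each option against kg / s:
  A. kg/s: ✓ matches
  B. m³/s: ✗ does not match
  C. kg/min: ✓ matches
  D. kg: ✗ does not match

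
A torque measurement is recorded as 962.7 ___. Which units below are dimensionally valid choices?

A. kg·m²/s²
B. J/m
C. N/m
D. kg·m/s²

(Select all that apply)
A

torque has SI base units: kg * m^2 / s^2

Checking each option against kg * m^2 / s^2:
  A. kg·m²/s²: ✓ matches
  B. J/m: ✗ does not match
  C. N/m: ✗ does not match
  D. kg·m/s²: ✗ does not match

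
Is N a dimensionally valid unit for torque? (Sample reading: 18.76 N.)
No

torque has SI base units: kg * m^2 / s^2
N does NOT reduce to kg * m^2 / s^2; a valid unit for torque would be e.g. N·m.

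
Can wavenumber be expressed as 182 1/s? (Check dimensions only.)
No

wavenumber has SI base units: 1 / m
1/s does NOT reduce to 1 / m; a valid unit for wavenumber would be e.g. 1/m.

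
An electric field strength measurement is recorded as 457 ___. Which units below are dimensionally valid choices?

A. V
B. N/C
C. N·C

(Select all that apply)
B

electric field strength has SI base units: kg * m / (A * s^3)

Checking each option against kg * m / (A * s^3):
  A. V: ✗ does not match
  B. N/C: ✓ matches
  C. N·C: ✗ does not match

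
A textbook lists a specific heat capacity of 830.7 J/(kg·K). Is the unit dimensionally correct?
Yes

specific heat capacity has SI base units: m^2 / (s^2 * K)
J/(kg·K) reduces to the same SI base units, so it is a valid unit for specific heat capacity.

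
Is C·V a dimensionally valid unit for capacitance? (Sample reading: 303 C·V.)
No

capacitance has SI base units: A^2 * s^4 / (kg * m^2)
C·V does NOT reduce to A^2 * s^4 / (kg * m^2); a valid unit for capacitance would be e.g. F.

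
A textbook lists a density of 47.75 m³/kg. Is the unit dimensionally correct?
No

density has SI base units: kg / m^3
m³/kg does NOT reduce to kg / m^3; a valid unit for density would be e.g. kg/m³.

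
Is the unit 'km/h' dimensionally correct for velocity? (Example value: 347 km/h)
Yes

velocity has SI base units: m / s
km/h reduces to the same SI base units, so it is a valid unit for velocity.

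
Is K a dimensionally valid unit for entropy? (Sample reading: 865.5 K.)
No

entropy has SI base units: kg * m^2 / (s^2 * K)
K does NOT reduce to kg * m^2 / (s^2 * K); a valid unit for entropy would be e.g. J/K.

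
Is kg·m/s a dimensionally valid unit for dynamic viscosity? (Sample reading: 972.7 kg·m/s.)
No

dynamic viscosity has SI base units: kg / (m * s)
kg·m/s does NOT reduce to kg / (m * s); a valid unit for dynamic viscosity would be e.g. Pa·s.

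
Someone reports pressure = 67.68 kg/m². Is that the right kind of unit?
No

pressure has SI base units: kg / (m * s^2)
kg/m² does NOT reduce to kg / (m * s^2); a valid unit for pressure would be e.g. Pa.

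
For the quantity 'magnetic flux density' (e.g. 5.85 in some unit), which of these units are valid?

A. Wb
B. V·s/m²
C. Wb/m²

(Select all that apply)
B, C

magnetic flux density has SI base units: kg / (A * s^2)

Checking each option against kg / (A * s^2):
  A. Wb: ✗ does not match
  B. V·s/m²: ✓ matches
  C. Wb/m²: ✓ matches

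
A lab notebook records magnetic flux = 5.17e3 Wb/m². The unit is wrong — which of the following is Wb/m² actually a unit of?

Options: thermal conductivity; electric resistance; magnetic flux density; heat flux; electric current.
magnetic flux density

magnetic flux should have units dimensionally equivalent to kg * m^2 / (A * s^2) (e.g. Wb).
The given unit 'Wb/m²' reduces to kg / (A * s^2). Of the listed options, that is the dimensionality of magnetic flux density.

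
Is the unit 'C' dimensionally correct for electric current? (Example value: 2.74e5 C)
No

electric current has SI base units: A
C does NOT reduce to A; a valid unit for electric current would be e.g. A.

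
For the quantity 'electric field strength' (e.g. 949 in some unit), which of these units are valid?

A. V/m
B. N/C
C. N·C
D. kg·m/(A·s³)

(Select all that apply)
A, B, D

electric field strength has SI base units: kg * m / (A * s^3)

Checking each option against kg * m / (A * s^3):
  A. V/m: ✓ matches
  B. N/C: ✓ matches
  C. N·C: ✗ does not match
  D. kg·m/(A·s³): ✓ matches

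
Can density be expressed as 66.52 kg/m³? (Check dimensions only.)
Yes

density has SI base units: kg / m^3
kg/m³ reduces to the same SI base units, so it is a valid unit for density.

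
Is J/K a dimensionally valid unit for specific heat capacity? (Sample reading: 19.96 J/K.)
No

specific heat capacity has SI base units: m^2 / (s^2 * K)
J/K does NOT reduce to m^2 / (s^2 * K); a valid unit for specific heat capacity would be e.g. J/(kg·K).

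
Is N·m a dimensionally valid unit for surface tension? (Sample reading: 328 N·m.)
No

surface tension has SI base units: kg / s^2
N·m does NOT reduce to kg / s^2; a valid unit for surface tension would be e.g. N/m.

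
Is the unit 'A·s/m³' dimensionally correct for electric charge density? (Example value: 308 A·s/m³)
Yes

electric charge density has SI base units: A * s / m^3
A·s/m³ reduces to the same SI base units, so it is a valid unit for electric charge density.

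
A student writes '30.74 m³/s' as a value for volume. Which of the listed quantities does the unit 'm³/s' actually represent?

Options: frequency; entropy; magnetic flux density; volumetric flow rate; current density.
volumetric flow rate

volume should have units dimensionally equivalent to m^3 (e.g. m³).
The given unit 'm³/s' reduces to m^3 / s. Of the listed options, that is the dimensionality of volumetric flow rate.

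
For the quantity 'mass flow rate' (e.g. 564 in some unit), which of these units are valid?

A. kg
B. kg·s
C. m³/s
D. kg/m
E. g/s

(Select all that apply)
E

mass flow rate has SI base units: kg / s

Checking each option against kg / s:
  A. kg: ✗ does not match
  B. kg·s: ✗ does not match
  C. m³/s: ✗ does not match
  D. kg/m: ✗ does not match
  E. g/s: ✓ matches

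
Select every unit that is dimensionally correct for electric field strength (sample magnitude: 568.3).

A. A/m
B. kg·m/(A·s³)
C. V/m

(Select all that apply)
B, C

electric field strength has SI base units: kg * m / (A * s^3)

Checking each option against kg * m / (A * s^3):
  A. A/m: ✗ does not match
  B. kg·m/(A·s³): ✓ matches
  C. V/m: ✓ matches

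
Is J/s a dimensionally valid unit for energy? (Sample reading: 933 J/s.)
No

energy has SI base units: kg * m^2 / s^2
J/s does NOT reduce to kg * m^2 / s^2; a valid unit for energy would be e.g. J.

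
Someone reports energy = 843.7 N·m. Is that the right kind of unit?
Yes

energy has SI base units: kg * m^2 / s^2
N·m reduces to the same SI base units, so it is a valid unit for energy.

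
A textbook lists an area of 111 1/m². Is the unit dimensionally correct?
No

area has SI base units: m^2
1/m² does NOT reduce to m^2; a valid unit for area would be e.g. m².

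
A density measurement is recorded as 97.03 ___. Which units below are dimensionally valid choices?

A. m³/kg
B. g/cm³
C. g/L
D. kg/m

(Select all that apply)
B, C

density has SI base units: kg / m^3

Checking each option against kg / m^3:
  A. m³/kg: ✗ does not match
  B. g/cm³: ✓ matches
  C. g/L: ✓ matches
  D. kg/m: ✗ does not match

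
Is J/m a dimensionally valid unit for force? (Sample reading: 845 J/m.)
Yes

force has SI base units: kg * m / s^2
J/m reduces to the same SI base units, so it is a valid unit for force.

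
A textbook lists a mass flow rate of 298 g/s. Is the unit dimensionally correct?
Yes

mass flow rate has SI base units: kg / s
g/s reduces to the same SI base units, so it is a valid unit for mass flow rate.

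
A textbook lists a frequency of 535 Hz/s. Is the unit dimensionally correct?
No

frequency has SI base units: 1 / s
Hz/s does NOT reduce to 1 / s; a valid unit for frequency would be e.g. Hz.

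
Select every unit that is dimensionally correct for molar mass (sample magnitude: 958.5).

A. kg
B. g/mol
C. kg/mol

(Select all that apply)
B, C

molar mass has SI base units: kg / mol

Checking each option against kg / mol:
  A. kg: ✗ does not match
  B. g/mol: ✓ matches
  C. kg/mol: ✓ matches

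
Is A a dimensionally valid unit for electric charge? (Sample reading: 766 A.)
No

electric charge has SI base units: A * s
A does NOT reduce to A * s; a valid unit for electric charge would be e.g. C.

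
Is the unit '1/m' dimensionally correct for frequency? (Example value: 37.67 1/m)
No

frequency has SI base units: 1 / s
1/m does NOT reduce to 1 / s; a valid unit for frequency would be e.g. Hz.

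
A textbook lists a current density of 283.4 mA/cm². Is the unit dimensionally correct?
Yes

current density has SI base units: A / m^2
mA/cm² reduces to the same SI base units, so it is a valid unit for current density.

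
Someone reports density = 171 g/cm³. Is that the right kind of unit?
Yes

density has SI base units: kg / m^3
g/cm³ reduces to the same SI base units, so it is a valid unit for density.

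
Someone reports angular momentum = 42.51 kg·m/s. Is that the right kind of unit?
No

angular momentum has SI base units: kg * m^2 / s
kg·m/s does NOT reduce to kg * m^2 / s; a valid unit for angular momentum would be e.g. kg·m²/s.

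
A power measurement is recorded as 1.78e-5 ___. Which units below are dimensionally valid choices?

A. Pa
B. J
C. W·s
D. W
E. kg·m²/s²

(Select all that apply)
D

power has SI base units: kg * m^2 / s^3

Checking each option against kg * m^2 / s^3:
  A. Pa: ✗ does not match
  B. J: ✗ does not match
  C. W·s: ✗ does not match
  D. W: ✓ matches
  E. kg·m²/s²: ✗ does not match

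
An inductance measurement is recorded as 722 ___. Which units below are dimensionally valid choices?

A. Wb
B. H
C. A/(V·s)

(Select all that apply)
B

inductance has SI base units: kg * m^2 / (A^2 * s^2)

Checking each option against kg * m^2 / (A^2 * s^2):
  A. Wb: ✗ does not match
  B. H: ✓ matches
  C. A/(V·s): ✗ does not match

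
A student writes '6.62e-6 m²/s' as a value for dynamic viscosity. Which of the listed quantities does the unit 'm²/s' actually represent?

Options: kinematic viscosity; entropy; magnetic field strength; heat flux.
kinematic viscosity

dynamic viscosity should have units dimensionally equivalent to kg / (m * s) (e.g. Pa·s).
The given unit 'm²/s' reduces to m^2 / s. Of the listed options, that is the dimensionality of kinematic viscosity.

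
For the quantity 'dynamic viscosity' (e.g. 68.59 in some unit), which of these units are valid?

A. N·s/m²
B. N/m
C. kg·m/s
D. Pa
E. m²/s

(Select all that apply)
A

dynamic viscosity has SI base units: kg / (m * s)

Checking each option against kg / (m * s):
  A. N·s/m²: ✓ matches
  B. N/m: ✗ does not match
  C. kg·m/s: ✗ does not match
  D. Pa: ✗ does not match
  E. m²/s: ✗ does not match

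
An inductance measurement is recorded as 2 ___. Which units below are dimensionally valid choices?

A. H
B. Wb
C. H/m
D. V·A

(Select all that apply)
A

inductance has SI base units: kg * m^2 / (A^2 * s^2)

Checking each option against kg * m^2 / (A^2 * s^2):
  A. H: ✓ matches
  B. Wb: ✗ does not match
  C. H/m: ✗ does not match
  D. V·A: ✗ does not match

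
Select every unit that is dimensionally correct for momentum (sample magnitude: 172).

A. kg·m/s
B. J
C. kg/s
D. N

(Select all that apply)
A

momentum has SI base units: kg * m / s

Checking each option against kg * m / s:
  A. kg·m/s: ✓ matches
  B. J: ✗ does not match
  C. kg/s: ✗ does not match
  D. N: ✗ does not match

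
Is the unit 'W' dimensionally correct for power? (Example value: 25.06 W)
Yes

power has SI base units: kg * m^2 / s^3
W reduces to the same SI base units, so it is a valid unit for power.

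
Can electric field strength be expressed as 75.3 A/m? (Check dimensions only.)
No

electric field strength has SI base units: kg * m / (A * s^3)
A/m does NOT reduce to kg * m / (A * s^3); a valid unit for electric field strength would be e.g. V/m.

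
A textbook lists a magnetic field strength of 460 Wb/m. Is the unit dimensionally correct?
No

magnetic field strength has SI base units: A / m
Wb/m does NOT reduce to A / m; a valid unit for magnetic field strength would be e.g. A/m.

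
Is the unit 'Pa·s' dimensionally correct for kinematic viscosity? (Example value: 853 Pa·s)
No

kinematic viscosity has SI base units: m^2 / s
Pa·s does NOT reduce to m^2 / s; a valid unit for kinematic viscosity would be e.g. m²/s.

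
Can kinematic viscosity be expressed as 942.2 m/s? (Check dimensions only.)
No

kinematic viscosity has SI base units: m^2 / s
m/s does NOT reduce to m^2 / s; a valid unit for kinematic viscosity would be e.g. m²/s.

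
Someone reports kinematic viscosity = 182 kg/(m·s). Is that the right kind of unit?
No

kinematic viscosity has SI base units: m^2 / s
kg/(m·s) does NOT reduce to m^2 / s; a valid unit for kinematic viscosity would be e.g. m²/s.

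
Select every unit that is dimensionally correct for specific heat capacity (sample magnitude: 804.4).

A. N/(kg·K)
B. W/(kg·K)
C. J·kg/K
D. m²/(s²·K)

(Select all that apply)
D

specific heat capacity has SI base units: m^2 / (s^2 * K)

Checking each option against m^2 / (s^2 * K):
  A. N/(kg·K): ✗ does not match
  B. W/(kg·K): ✗ does not match
  C. J·kg/K: ✗ does not match
  D. m²/(s²·K): ✓ matches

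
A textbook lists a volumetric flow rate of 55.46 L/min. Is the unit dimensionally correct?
Yes

volumetric flow rate has SI base units: m^3 / s
L/min reduces to the same SI base units, so it is a valid unit for volumetric flow rate.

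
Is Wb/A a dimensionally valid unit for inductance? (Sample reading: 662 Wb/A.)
Yes

inductance has SI base units: kg * m^2 / (A^2 * s^2)
Wb/A reduces to the same SI base units, so it is a valid unit for inductance.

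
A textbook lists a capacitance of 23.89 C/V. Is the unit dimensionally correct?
Yes

capacitance has SI base units: A^2 * s^4 / (kg * m^2)
C/V reduces to the same SI base units, so it is a valid unit for capacitance.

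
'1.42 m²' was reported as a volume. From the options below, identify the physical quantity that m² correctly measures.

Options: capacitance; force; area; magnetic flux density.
area

volume should have units dimensionally equivalent to m^3 (e.g. m³).
The given unit 'm²' reduces to m^2. Of the listed options, that is the dimensionality of area.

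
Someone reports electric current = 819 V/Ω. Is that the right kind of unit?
Yes

electric current has SI base units: A
V/Ω reduces to the same SI base units, so it is a valid unit for electric current.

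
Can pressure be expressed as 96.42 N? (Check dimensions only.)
No

pressure has SI base units: kg / (m * s^2)
N does NOT reduce to kg / (m * s^2); a valid unit for pressure would be e.g. Pa.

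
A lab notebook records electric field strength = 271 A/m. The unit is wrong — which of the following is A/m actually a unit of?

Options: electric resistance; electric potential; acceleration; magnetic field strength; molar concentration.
magnetic field strength

electric field strength should have units dimensionally equivalent to kg * m / (A * s^3) (e.g. V/m).
The given unit 'A/m' reduces to A / m. Of the listed options, that is the dimensionality of magnetic field strength.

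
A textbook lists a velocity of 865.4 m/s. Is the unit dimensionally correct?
Yes

velocity has SI base units: m / s
m/s reduces to the same SI base units, so it is a valid unit for velocity.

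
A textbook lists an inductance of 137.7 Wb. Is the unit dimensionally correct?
No

inductance has SI base units: kg * m^2 / (A^2 * s^2)
Wb does NOT reduce to kg * m^2 / (A^2 * s^2); a valid unit for inductance would be e.g. H.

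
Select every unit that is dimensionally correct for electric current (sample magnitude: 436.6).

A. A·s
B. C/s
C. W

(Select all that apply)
B

electric current has SI base units: A

Checking each option against A:
  A. A·s: ✗ does not match
  B. C/s: ✓ matches
  C. W: ✗ does not match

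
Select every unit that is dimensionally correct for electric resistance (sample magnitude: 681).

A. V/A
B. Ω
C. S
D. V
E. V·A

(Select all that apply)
A, B

electric resistance has SI base units: kg * m^2 / (A^2 * s^3)

Checking each option against kg * m^2 / (A^2 * s^3):
  A. V/A: ✓ matches
  B. Ω: ✓ matches
  C. S: ✗ does not match
  D. V: ✗ does not match
  E. V·A: ✗ does not match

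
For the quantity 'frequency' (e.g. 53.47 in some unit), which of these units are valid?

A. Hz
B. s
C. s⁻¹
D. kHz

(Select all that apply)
A, C, D

frequency has SI base units: 1 / s

Checking each option against 1 / s:
  A. Hz: ✓ matches
  B. s: ✗ does not match
  C. s⁻¹: ✓ matches
  D. kHz: ✓ matches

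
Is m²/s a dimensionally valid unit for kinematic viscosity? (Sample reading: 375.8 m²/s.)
Yes

kinematic viscosity has SI base units: m^2 / s
m²/s reduces to the same SI base units, so it is a valid unit for kinematic viscosity.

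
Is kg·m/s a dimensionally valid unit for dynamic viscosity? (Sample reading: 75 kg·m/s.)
No

dynamic viscosity has SI base units: kg / (m * s)
kg·m/s does NOT reduce to kg / (m * s); a valid unit for dynamic viscosity would be e.g. Pa·s.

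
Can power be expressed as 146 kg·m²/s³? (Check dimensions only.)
Yes

power has SI base units: kg * m^2 / s^3
kg·m²/s³ reduces to the same SI base units, so it is a valid unit for power.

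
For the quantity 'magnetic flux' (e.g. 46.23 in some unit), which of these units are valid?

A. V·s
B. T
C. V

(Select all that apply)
A

magnetic flux has SI base units: kg * m^2 / (A * s^2)

Checking each option against kg * m^2 / (A * s^2):
  A. V·s: ✓ matches
  B. T: ✗ does not match
  C. V: ✗ does not match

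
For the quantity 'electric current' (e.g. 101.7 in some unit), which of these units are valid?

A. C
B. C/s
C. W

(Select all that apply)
B

electric current has SI base units: A

Checking each option against A:
  A. C: ✗ does not match
  B. C/s: ✓ matches
  C. W: ✗ does not match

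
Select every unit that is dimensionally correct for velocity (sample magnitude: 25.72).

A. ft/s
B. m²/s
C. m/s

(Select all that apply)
A, C

velocity has SI base units: m / s

Checking each option against m / s:
  A. ft/s: ✓ matches
  B. m²/s: ✗ does not match
  C. m/s: ✓ matches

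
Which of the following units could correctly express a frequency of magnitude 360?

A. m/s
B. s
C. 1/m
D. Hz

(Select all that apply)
D

frequency has SI base units: 1 / s

Checking each option against 1 / s:
  A. m/s: ✗ does not match
  B. s: ✗ does not match
  C. 1/m: ✗ does not match
  D. Hz: ✓ matches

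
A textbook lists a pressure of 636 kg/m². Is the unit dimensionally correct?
No

pressure has SI base units: kg / (m * s^2)
kg/m² does NOT reduce to kg / (m * s^2); a valid unit for pressure would be e.g. Pa.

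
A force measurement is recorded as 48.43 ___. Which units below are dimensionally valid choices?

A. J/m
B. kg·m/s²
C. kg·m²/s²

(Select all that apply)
A, B

force has SI base units: kg * m / s^2

Checking each option against kg * m / s^2:
  A. J/m: ✓ matches
  B. kg·m/s²: ✓ matches
  C. kg·m²/s²: ✗ does not match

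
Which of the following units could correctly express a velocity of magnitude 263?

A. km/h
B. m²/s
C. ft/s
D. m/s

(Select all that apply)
A, C, D

velocity has SI base units: m / s

Checking each option against m / s:
  A. km/h: ✓ matches
  B. m²/s: ✗ does not match
  C. ft/s: ✓ matches
  D. m/s: ✓ matches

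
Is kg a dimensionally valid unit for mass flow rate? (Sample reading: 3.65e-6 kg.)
No

mass flow rate has SI base units: kg / s
kg does NOT reduce to kg / s; a valid unit for mass flow rate would be e.g. kg/s.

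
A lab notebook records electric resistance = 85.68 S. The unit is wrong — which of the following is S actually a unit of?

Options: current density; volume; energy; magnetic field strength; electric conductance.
electric conductance

electric resistance should have units dimensionally equivalent to kg * m^2 / (A^2 * s^3) (e.g. Ω).
The given unit 'S' reduces to A^2 * s^3 / (kg * m^2). Of the listed options, that is the dimensionality of electric conductance.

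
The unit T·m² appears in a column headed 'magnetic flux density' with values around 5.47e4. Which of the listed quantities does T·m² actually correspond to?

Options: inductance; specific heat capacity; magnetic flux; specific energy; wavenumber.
magnetic flux

magnetic flux density should have units dimensionally equivalent to kg / (A * s^2) (e.g. T).
The given unit 'T·m²' reduces to kg * m^2 / (A * s^2). Of the listed options, that is the dimensionality of magnetic flux.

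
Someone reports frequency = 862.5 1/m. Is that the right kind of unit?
No

frequency has SI base units: 1 / s
1/m does NOT reduce to 1 / s; a valid unit for frequency would be e.g. Hz.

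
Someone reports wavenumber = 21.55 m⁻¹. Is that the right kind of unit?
Yes

wavenumber has SI base units: 1 / m
m⁻¹ reduces to the same SI base units, so it is a valid unit for wavenumber.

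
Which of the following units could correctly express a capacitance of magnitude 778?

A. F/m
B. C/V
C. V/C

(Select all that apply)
B

capacitance has SI base units: A^2 * s^4 / (kg * m^2)

Checking each option against A^2 * s^4 / (kg * m^2):
  A. F/m: ✗ does not match
  B. C/V: ✓ matches
  C. V/C: ✗ does not match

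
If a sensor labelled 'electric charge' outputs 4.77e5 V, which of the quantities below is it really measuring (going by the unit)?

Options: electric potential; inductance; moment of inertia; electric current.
electric potential

electric charge should have units dimensionally equivalent to A * s (e.g. C).
The given unit 'V' reduces to kg * m^2 / (A * s^3). Of the listed options, that is the dimensionality of electric potential.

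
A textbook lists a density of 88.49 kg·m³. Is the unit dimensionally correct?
No

density has SI base units: kg / m^3
kg·m³ does NOT reduce to kg / m^3; a valid unit for density would be e.g. kg/m³.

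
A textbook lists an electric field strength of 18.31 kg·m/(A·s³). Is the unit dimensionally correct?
Yes

electric field strength has SI base units: kg * m / (A * s^3)
kg·m/(A·s³) reduces to the same SI base units, so it is a valid unit for electric field strength.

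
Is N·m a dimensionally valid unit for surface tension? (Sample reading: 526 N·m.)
No

surface tension has SI base units: kg / s^2
N·m does NOT reduce to kg / s^2; a valid unit for surface tension would be e.g. N/m.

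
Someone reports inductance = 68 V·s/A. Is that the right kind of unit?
Yes

inductance has SI base units: kg * m^2 / (A^2 * s^2)
V·s/A reduces to the same SI base units, so it is a valid unit for inductance.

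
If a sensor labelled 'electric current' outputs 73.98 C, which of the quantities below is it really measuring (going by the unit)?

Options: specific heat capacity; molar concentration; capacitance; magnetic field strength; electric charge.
electric charge

electric current should have units dimensionally equivalent to A (e.g. A).
The given unit 'C' reduces to A * s. Of the listed options, that is the dimensionality of electric charge.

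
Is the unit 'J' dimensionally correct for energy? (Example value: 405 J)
Yes

energy has SI base units: kg * m^2 / s^2
J reduces to the same SI base units, so it is a valid unit for energy.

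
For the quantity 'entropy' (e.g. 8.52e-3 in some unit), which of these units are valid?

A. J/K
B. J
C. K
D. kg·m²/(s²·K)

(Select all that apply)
A, D

entropy has SI base units: kg * m^2 / (s^2 * K)

Checking each option against kg * m^2 / (s^2 * K):
  A. J/K: ✓ matches
  B. J: ✗ does not match
  C. K: ✗ does not match
  D. kg·m²/(s²·K): ✓ matches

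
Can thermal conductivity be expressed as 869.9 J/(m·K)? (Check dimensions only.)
No

thermal conductivity has SI base units: kg * m / (s^3 * K)
J/(m·K) does NOT reduce to kg * m / (s^3 * K); a valid unit for thermal conductivity would be e.g. W/(m·K).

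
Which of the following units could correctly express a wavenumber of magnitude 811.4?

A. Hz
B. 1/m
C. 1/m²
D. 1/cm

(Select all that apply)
B, D

wavenumber has SI base units: 1 / m

Checking each option against 1 / m:
  A. Hz: ✗ does not match
  B. 1/m: ✓ matches
  C. 1/m²: ✗ does not match
  D. 1/cm: ✓ matches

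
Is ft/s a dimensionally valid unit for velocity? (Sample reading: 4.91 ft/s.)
Yes

velocity has SI base units: m / s
ft/s reduces to the same SI base units, so it is a valid unit for velocity.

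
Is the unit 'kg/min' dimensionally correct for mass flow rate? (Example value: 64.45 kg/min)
Yes

mass flow rate has SI base units: kg / s
kg/min reduces to the same SI base units, so it is a valid unit for mass flow rate.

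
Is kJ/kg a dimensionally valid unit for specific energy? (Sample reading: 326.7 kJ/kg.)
Yes

specific energy has SI base units: m^2 / s^2
kJ/kg reduces to the same SI base units, so it is a valid unit for specific energy.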